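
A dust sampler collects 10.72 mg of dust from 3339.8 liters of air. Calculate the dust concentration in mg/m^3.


Convert liters to m^3: 1 m^3 = 1000 L
Concentration = mass / volume * 1000
= 10.72 / 3339.8 * 1000
= 0.00320977304 * 1000
= 3.2098 mg/m^3

3.2098 mg/m^3


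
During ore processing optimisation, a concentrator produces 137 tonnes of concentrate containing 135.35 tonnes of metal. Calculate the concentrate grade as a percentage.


Grade = (metal in concentrate / concentrate mass) * 100
= (135.35 / 137) * 100
= 0.9879562044 * 100
= 98.7956%

98.7956%


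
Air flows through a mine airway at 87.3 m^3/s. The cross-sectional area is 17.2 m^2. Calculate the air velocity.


Velocity = flow rate / cross-sectional area
= 87.3 / 17.2
= 5.0756 m/s

5.0756 m/s


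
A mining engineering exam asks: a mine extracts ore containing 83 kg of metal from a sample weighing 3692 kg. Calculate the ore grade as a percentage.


Ore grade = (metal mass / ore mass) * 100
= (83 / 3692) * 100
= 0.02248104009 * 100
= 2.2481%

2.2481%


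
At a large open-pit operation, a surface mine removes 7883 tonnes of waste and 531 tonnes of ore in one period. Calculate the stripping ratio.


Stripping ratio = waste tonnage / ore tonnage
= 7883 / 531
= 14.8456

14.8456


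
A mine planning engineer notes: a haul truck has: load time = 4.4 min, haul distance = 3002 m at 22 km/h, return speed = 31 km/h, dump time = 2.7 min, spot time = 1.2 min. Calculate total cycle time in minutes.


22.2976 min

Convert haul speed to m/min: 22 * 1000/60 = 366.6666667 m/min
Haul time = 3002 / 366.6666667 = 8.187272727 min
Convert return speed to m/min: 31 * 1000/60 = 516.6666667 m/min
Return time = 3002 / 516.6666667 = 5.810322581 min
Total cycle time:
= 4.4 + 8.187272727 + 2.7 + 5.810322581 + 1.2
= 22.2976 min


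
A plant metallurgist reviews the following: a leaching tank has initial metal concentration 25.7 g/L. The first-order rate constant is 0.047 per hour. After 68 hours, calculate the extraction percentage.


95.9074%

Compute the exponent:
-k * t = -0.047 * 68 = -3.196
Remaining concentration:
C = 25.7 * exp(-3.196)
= 25.7 * 0.04092557933
= 1.051787389 g/L
Extracted = 25.7 - 1.051787389 = 24.64821261 g/L
Extraction % = 24.64821261 / 25.7 * 100
= 95.9074%


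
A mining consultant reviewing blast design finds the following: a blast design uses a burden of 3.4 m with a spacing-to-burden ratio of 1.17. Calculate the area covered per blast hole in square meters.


First, find the spacing:
Spacing = burden * ratio = 3.4 * 1.17
= 3.978 m
Then, calculate the area:
Area = burden * spacing = 3.4 * 3.978
= 13.5252 m^2

13.5252 m^2


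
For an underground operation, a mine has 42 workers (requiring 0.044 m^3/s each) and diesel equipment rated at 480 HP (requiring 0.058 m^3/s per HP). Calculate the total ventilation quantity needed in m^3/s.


29.688 m^3/s

Airflow for workers:
Q_people = 42 * 0.044 = 1.848 m^3/s
Airflow for diesel equipment:
Q_diesel = 480 * 0.058 = 27.84 m^3/s
Total ventilation:
Q_total = 1.848 + 27.84
= 29.688 m^3/s


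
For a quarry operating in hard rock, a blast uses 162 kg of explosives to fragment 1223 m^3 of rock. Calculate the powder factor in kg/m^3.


0.1325 kg/m^3

Powder factor = explosive mass / rock volume
= 162 / 1223
= 0.1325 kg/m^3


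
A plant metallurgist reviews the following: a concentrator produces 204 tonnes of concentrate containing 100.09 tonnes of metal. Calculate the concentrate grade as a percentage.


49.0637%

Grade = (metal in concentrate / concentrate mass) * 100
= (100.09 / 204) * 100
= 0.4906372549 * 100
= 49.0637%


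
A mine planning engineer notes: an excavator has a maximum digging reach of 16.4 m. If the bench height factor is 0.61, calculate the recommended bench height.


Bench height = reach * factor
= 16.4 * 0.61
= 10.004 m

10.004 m


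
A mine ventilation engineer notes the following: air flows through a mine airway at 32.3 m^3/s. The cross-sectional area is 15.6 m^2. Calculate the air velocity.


Velocity = flow rate / cross-sectional area
= 32.3 / 15.6
= 2.0705 m/s

2.0705 m/s


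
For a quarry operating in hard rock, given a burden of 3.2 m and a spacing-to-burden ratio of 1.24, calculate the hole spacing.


Spacing = burden * ratio
= 3.2 * 1.24
= 3.968 m

3.968 m


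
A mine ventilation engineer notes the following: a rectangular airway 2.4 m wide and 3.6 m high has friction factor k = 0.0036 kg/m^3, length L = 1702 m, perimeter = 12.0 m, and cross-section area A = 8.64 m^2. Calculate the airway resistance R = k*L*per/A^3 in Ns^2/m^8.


Compute the numerator:
k * L * per = 0.0036 * 1702 * 12.0
= 73.5264
Compute the denominator:
A^3 = 8.64^3 = 644.972544
Resistance:
R = 73.5264 / 644.972544
= 0.114 Ns^2/m^8

0.114 Ns^2/m^8


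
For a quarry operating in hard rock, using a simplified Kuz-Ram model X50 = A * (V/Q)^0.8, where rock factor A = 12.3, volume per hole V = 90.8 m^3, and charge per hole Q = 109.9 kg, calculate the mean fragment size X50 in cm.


10.5579 cm

Compute V/Q:
V/Q = 90.8 / 109.9 = 0.8262056415
Raise to the power 0.8:
(V/Q)^0.8 = 0.8262056415^0.8 = 0.8583620828
Multiply by A:
X50 = 12.3 * 0.8583620828
= 10.5579 cm


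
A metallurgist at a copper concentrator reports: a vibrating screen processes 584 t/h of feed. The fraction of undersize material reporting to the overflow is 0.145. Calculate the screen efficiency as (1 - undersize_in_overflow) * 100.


85.5%

Screen efficiency = (1 - fraction of undersize in overflow) * 100
= (1 - 0.145) * 100
= 0.855 * 100
= 85.5%


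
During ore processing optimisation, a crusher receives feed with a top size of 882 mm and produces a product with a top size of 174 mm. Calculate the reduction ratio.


Reduction ratio = feed size / product size
= 882 / 174
= 5.069

5.069


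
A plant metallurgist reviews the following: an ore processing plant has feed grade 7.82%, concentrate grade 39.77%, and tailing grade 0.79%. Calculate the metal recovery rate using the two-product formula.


Using the two-product formula:
R = 100 * c * (f - t) / (f * (c - t))
Numerator = 100 * 39.77 * (7.82 - 0.79)
= 100 * 39.77 * 7.03
= 27958.31
Denominator = 7.82 * (39.77 - 0.79)
= 7.82 * 38.98
= 304.8236
R = 27958.31 / 304.8236
= 91.7196%

91.7196%


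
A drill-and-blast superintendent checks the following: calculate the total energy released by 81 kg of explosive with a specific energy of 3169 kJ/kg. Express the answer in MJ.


Energy = mass * specific_energy / 1000
= 81 * 3169 / 1000
= 256689 / 1000
= 256.689 MJ

256.689 MJ


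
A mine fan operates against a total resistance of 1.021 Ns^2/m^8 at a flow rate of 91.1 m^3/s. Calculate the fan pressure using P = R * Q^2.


Compute Q^2:
Q^2 = 91.1^2 = 8299.21
Compute pressure:
P = R * Q^2 = 1.021 * 8299.21
= 8473.4934 Pa

8473.4934 Pa


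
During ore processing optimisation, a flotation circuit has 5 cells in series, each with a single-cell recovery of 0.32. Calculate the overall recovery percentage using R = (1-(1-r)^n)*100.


Complement of single-cell recovery:
1 - r = 1 - 0.32 = 0.68
Raise to power n:
(1 - r)^5 = 0.68^5 = 0.1453933568
Overall recovery:
R = (1 - 0.1453933568) * 100
= 85.4607%

85.4607%


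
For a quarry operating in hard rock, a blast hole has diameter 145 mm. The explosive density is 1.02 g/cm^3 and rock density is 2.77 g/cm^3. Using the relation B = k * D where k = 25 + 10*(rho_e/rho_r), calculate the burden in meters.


First, compute k:
rho_e / rho_r = 1.02 / 2.77 = 0.3682310469
k = 25 + 10 * 0.3682310469 = 28.68231047
Then, compute burden:
B = k * D / 1000 = 28.68231047 * 145 / 1000
= 4158.935018 / 1000
= 4.1589 m

4.1589 m


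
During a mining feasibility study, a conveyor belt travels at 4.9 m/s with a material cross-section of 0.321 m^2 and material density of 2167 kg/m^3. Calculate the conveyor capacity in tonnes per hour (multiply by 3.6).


Volumetric flow = speed * area
= 4.9 * 0.321 = 1.5729 m^3/s
Mass flow = volumetric * density
= 1.5729 * 2167 = 3408.4743 kg/s
Convert to t/h: multiply by 3.6
Capacity = 3408.4743 * 3.6
= 12270.5075 t/h

12270.5075 t/h


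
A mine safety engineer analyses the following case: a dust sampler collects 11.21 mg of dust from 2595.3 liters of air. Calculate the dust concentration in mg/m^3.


4.3193 mg/m^3

Convert liters to m^3: 1 m^3 = 1000 L
Concentration = mass / volume * 1000
= 11.21 / 2595.3 * 1000
= 0.004319346511 * 1000
= 4.3193 mg/m^3


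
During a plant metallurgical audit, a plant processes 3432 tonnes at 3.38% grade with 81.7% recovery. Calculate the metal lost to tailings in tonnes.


Total metal in feed:
= 3432 * 3.38 / 100 = 116.0016 tonnes
Metal recovered:
= 116.0016 * 81.7 / 100 = 94.7733072 tonnes
Metal lost to tailings:
= 116.0016 - 94.7733072
= 21.2283 tonnes

21.2283 tonnes


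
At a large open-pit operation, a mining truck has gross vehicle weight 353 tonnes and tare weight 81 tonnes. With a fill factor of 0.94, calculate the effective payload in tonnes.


255.68 tonnes

Maximum payload = gross - tare
= 353 - 81 = 272 tonnes
Effective payload = max payload * fill factor
= 272 * 0.94
= 255.68 tonnes


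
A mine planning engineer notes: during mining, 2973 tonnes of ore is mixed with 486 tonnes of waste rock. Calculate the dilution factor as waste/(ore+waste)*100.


14.0503%

Total material = ore + waste
= 2973 + 486 = 3459 tonnes
Dilution = waste / total * 100
= 486 / 3459 * 100
= 0.1405030356 * 100
= 14.0503%


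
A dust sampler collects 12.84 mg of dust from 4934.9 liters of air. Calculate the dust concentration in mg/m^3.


2.6019 mg/m^3

Convert liters to m^3: 1 m^3 = 1000 L
Concentration = mass / volume * 1000
= 12.84 / 4934.9 * 1000
= 0.002601876431 * 1000
= 2.6019 mg/m^3


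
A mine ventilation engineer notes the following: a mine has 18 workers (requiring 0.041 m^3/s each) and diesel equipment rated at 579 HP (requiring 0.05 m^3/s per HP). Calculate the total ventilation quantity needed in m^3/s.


Airflow for workers:
Q_people = 18 * 0.041 = 0.738 m^3/s
Airflow for diesel equipment:
Q_diesel = 579 * 0.05 = 28.95 m^3/s
Total ventilation:
Q_total = 0.738 + 28.95
= 29.688 m^3/s

29.688 m^3/s


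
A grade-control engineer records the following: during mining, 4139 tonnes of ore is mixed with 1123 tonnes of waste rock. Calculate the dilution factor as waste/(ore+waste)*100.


21.3417%

Total material = ore + waste
= 4139 + 1123 = 5262 tonnes
Dilution = waste / total * 100
= 1123 / 5262 * 100
= 0.2134169517 * 100
= 21.3417%


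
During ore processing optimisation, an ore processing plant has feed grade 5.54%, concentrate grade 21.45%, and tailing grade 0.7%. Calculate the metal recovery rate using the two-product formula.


90.3119%

Using the two-product formula:
R = 100 * c * (f - t) / (f * (c - t))
Numerator = 100 * 21.45 * (5.54 - 0.7)
= 100 * 21.45 * 4.84
= 10381.8
Denominator = 5.54 * (21.45 - 0.7)
= 5.54 * 20.75
= 114.955
R = 10381.8 / 114.955
= 90.3119%


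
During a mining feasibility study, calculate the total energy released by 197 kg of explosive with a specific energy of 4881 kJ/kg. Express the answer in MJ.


961.557 MJ

Energy = mass * specific_energy / 1000
= 197 * 4881 / 1000
= 961557 / 1000
= 961.557 MJ


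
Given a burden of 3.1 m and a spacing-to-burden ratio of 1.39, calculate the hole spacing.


Spacing = burden * ratio
= 3.1 * 1.39
= 4.309 m

4.309 m


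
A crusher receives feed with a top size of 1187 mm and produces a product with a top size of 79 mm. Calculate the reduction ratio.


15.0253

Reduction ratio = feed size / product size
= 1187 / 79
= 15.0253


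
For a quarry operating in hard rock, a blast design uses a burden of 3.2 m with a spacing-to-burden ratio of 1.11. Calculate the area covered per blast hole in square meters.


11.3664 m^2

First, find the spacing:
Spacing = burden * ratio = 3.2 * 1.11
= 3.552 m
Then, calculate the area:
Area = burden * spacing = 3.2 * 3.552
= 11.3664 m^2


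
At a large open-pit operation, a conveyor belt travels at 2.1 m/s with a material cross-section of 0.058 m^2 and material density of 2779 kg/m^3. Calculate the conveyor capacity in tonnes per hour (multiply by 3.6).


1218.5359 t/h

Volumetric flow = speed * area
= 2.1 * 0.058 = 0.1218 m^3/s
Mass flow = volumetric * density
= 0.1218 * 2779 = 338.4822 kg/s
Convert to t/h: multiply by 3.6
Capacity = 338.4822 * 3.6
= 1218.5359 t/h


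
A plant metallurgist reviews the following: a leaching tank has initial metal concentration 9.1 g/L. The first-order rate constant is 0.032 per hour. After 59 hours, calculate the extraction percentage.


84.8626%

Compute the exponent:
-k * t = -0.032 * 59 = -1.888
Remaining concentration:
C = 9.1 * exp(-1.888)
= 9.1 * 0.1513742548
= 1.377505719 g/L
Extracted = 9.1 - 1.377505719 = 7.722494281 g/L
Extraction % = 7.722494281 / 9.1 * 100
= 84.8626%


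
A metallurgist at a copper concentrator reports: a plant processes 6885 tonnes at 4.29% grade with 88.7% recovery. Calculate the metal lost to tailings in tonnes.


33.3764 tonnes

Total metal in feed:
= 6885 * 4.29 / 100 = 295.3665 tonnes
Metal recovered:
= 295.3665 * 88.7 / 100 = 261.9900855 tonnes
Metal lost to tailings:
= 295.3665 - 261.9900855
= 33.3764 tonnes


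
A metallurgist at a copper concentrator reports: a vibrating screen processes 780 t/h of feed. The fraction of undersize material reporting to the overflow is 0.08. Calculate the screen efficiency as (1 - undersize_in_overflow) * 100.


92.0%

Screen efficiency = (1 - fraction of undersize in overflow) * 100
= (1 - 0.08) * 100
= 0.92 * 100
= 92.0%


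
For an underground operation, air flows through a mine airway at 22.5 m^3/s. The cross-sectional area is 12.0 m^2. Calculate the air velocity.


Velocity = flow rate / cross-sectional area
= 22.5 / 12.0
= 1.875 m/s

1.875 m/s


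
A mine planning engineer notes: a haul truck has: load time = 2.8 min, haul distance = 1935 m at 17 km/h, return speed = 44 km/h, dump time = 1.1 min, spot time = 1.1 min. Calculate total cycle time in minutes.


Convert haul speed to m/min: 17 * 1000/60 = 283.3333333 m/min
Haul time = 1935 / 283.3333333 = 6.829411765 min
Convert return speed to m/min: 44 * 1000/60 = 733.3333333 m/min
Return time = 1935 / 733.3333333 = 2.638636364 min
Total cycle time:
= 2.8 + 6.829411765 + 1.1 + 2.638636364 + 1.1
= 14.468 min

14.468 min


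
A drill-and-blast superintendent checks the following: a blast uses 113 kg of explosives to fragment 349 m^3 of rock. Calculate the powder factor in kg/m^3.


0.3238 kg/m^3

Powder factor = explosive mass / rock volume
= 113 / 349
= 0.3238 kg/m^3


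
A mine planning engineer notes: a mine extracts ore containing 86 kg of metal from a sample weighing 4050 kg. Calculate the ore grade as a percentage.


2.1235%

Ore grade = (metal mass / ore mass) * 100
= (86 / 4050) * 100
= 0.0212345679 * 100
= 2.1235%


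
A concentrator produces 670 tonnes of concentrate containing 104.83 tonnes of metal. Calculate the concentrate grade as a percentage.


15.6463%

Grade = (metal in concentrate / concentrate mass) * 100
= (104.83 / 670) * 100
= 0.1564626866 * 100
= 15.6463%


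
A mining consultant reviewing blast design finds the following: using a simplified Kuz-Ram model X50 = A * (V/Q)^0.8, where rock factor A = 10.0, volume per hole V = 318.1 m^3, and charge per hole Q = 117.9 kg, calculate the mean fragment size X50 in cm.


Compute V/Q:
V/Q = 318.1 / 117.9 = 2.698049194
Raise to the power 0.8:
(V/Q)^0.8 = 2.698049194^0.8 = 2.212278971
Multiply by A:
X50 = 10.0 * 2.212278971
= 22.1228 cm

22.1228 cm


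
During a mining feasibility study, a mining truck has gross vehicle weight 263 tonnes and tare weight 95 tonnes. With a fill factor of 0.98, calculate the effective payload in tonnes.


Maximum payload = gross - tare
= 263 - 95 = 168 tonnes
Effective payload = max payload * fill factor
= 168 * 0.98
= 164.64 tonnes

164.64 tonnes


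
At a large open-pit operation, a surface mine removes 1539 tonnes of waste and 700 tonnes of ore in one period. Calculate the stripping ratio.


Stripping ratio = waste tonnage / ore tonnage
= 1539 / 700
= 2.1986

2.1986


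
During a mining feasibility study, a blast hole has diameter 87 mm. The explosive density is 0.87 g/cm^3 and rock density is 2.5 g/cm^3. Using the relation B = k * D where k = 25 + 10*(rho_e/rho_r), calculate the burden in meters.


First, compute k:
rho_e / rho_r = 0.87 / 2.5 = 0.348
k = 25 + 10 * 0.348 = 28.48
Then, compute burden:
B = k * D / 1000 = 28.48 * 87 / 1000
= 2477.76 / 1000
= 2.4778 m

2.4778 m


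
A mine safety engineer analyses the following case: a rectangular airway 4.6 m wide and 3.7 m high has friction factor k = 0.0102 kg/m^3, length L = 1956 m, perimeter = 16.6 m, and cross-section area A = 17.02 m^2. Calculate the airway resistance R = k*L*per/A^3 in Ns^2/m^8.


Compute the numerator:
k * L * per = 0.0102 * 1956 * 16.6
= 331.18992
Compute the denominator:
A^3 = 17.02^3 = 4930.360408
Resistance:
R = 331.18992 / 4930.360408
= 0.0672 Ns^2/m^8

0.0672 Ns^2/m^8


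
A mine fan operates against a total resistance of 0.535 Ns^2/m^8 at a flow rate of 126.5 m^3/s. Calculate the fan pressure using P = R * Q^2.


8561.2038 Pa

Compute Q^2:
Q^2 = 126.5^2 = 16002.25
Compute pressure:
P = R * Q^2 = 0.535 * 16002.25
= 8561.2038 Pa


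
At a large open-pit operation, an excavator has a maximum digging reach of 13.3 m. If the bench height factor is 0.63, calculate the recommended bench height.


Bench height = reach * factor
= 13.3 * 0.63
= 8.379 m

8.379 m


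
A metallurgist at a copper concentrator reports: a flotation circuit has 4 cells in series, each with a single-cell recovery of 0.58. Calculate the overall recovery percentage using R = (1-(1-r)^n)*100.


Complement of single-cell recovery:
1 - r = 1 - 0.58 = 0.42
Raise to power n:
(1 - r)^4 = 0.42^4 = 0.03111696
Overall recovery:
R = (1 - 0.03111696) * 100
= 96.8883%

96.8883%


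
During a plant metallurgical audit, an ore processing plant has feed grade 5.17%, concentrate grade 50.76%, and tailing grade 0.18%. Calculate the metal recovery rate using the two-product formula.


Using the two-product formula:
R = 100 * c * (f - t) / (f * (c - t))
Numerator = 100 * 50.76 * (5.17 - 0.18)
= 100 * 50.76 * 4.99
= 25329.24
Denominator = 5.17 * (50.76 - 0.18)
= 5.17 * 50.58
= 261.4986
R = 25329.24 / 261.4986
= 96.8619%

96.8619%


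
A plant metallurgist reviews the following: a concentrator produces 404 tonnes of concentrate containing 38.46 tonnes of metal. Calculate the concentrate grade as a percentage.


9.5198%

Grade = (metal in concentrate / concentrate mass) * 100
= (38.46 / 404) * 100
= 0.0951980198 * 100
= 9.5198%


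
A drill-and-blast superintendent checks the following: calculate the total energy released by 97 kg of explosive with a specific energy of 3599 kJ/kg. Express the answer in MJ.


Energy = mass * specific_energy / 1000
= 97 * 3599 / 1000
= 349103 / 1000
= 349.103 MJ

349.103 MJ


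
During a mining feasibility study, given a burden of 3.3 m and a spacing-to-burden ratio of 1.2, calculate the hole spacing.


3.96 m

Spacing = burden * ratio
= 3.3 * 1.2
= 3.96 m


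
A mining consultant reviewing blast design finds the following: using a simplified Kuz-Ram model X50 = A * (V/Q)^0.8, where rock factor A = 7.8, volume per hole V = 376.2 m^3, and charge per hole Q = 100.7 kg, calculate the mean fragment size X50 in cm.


Compute V/Q:
V/Q = 376.2 / 100.7 = 3.735849057
Raise to the power 0.8:
(V/Q)^0.8 = 3.735849057^0.8 = 2.87019535
Multiply by A:
X50 = 7.8 * 2.87019535
= 22.3875 cm

22.3875 cm


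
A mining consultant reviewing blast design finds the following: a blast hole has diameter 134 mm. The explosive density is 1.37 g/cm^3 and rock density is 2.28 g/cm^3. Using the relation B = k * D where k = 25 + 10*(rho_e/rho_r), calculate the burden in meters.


First, compute k:
rho_e / rho_r = 1.37 / 2.28 = 0.600877193
k = 25 + 10 * 0.600877193 = 31.00877193
Then, compute burden:
B = k * D / 1000 = 31.00877193 * 134 / 1000
= 4155.175439 / 1000
= 4.1552 m

4.1552 m


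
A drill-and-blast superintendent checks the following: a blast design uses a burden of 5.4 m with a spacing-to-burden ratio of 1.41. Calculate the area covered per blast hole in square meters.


First, find the spacing:
Spacing = burden * ratio = 5.4 * 1.41
= 7.614 m
Then, calculate the area:
Area = burden * spacing = 5.4 * 7.614
= 41.1156 m^2

41.1156 m^2


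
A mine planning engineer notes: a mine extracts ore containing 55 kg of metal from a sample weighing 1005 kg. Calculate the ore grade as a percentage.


5.4726%

Ore grade = (metal mass / ore mass) * 100
= (55 / 1005) * 100
= 0.05472636816 * 100
= 5.4726%


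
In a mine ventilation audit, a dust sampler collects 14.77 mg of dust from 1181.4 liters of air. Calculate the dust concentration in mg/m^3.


12.5021 mg/m^3

Convert liters to m^3: 1 m^3 = 1000 L
Concentration = mass / volume * 1000
= 14.77 / 1181.4 * 1000
= 0.01250211613 * 1000
= 12.5021 mg/m^3


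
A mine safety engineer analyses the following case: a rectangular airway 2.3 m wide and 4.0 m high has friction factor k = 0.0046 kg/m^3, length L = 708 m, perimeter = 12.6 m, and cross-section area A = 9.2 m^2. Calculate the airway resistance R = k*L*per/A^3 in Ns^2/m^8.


0.0527 Ns^2/m^8

Compute the numerator:
k * L * per = 0.0046 * 708 * 12.6
= 41.03568
Compute the denominator:
A^3 = 9.2^3 = 778.688
Resistance:
R = 41.03568 / 778.688
= 0.0527 Ns^2/m^8


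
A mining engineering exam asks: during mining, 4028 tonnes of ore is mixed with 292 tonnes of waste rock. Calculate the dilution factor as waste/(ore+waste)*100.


Total material = ore + waste
= 4028 + 292 = 4320 tonnes
Dilution = waste / total * 100
= 292 / 4320 * 100
= 0.06759259259 * 100
= 6.7593%

6.7593%


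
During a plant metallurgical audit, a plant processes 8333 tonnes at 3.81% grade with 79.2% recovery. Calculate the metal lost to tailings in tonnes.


66.0374 tonnes

Total metal in feed:
= 8333 * 3.81 / 100 = 317.4873 tonnes
Metal recovered:
= 317.4873 * 79.2 / 100 = 251.4499416 tonnes
Metal lost to tailings:
= 317.4873 - 251.4499416
= 66.0374 tonnes


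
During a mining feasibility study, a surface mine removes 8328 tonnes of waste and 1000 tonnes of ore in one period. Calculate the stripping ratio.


Stripping ratio = waste tonnage / ore tonnage
= 8328 / 1000
= 8.328

8.328


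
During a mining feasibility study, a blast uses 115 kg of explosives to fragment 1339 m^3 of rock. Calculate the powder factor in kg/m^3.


Powder factor = explosive mass / rock volume
= 115 / 1339
= 0.0859 kg/m^3

0.0859 kg/m^3


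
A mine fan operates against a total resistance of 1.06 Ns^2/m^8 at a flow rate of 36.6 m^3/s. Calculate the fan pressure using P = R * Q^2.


Compute Q^2:
Q^2 = 36.6^2 = 1339.56
Compute pressure:
P = R * Q^2 = 1.06 * 1339.56
= 1419.9336 Pa

1419.9336 Pa


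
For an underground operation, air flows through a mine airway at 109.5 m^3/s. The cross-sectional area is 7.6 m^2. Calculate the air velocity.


Velocity = flow rate / cross-sectional area
= 109.5 / 7.6
= 14.4079 m/s

14.4079 m/s


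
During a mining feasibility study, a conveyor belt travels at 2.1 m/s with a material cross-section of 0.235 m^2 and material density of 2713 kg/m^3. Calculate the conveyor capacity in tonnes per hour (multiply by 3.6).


Volumetric flow = speed * area
= 2.1 * 0.235 = 0.4935 m^3/s
Mass flow = volumetric * density
= 0.4935 * 2713 = 1338.8655 kg/s
Convert to t/h: multiply by 3.6
Capacity = 1338.8655 * 3.6
= 4819.9158 t/h

4819.9158 t/h


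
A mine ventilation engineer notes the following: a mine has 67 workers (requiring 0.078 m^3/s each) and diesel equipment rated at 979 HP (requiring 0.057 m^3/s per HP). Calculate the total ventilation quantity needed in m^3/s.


61.029 m^3/s

Airflow for workers:
Q_people = 67 * 0.078 = 5.226 m^3/s
Airflow for diesel equipment:
Q_diesel = 979 * 0.057 = 55.803 m^3/s
Total ventilation:
Q_total = 5.226 + 55.803
= 61.029 m^3/s


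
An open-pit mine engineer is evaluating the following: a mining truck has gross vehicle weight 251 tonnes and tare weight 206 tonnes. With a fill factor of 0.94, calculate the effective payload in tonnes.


Maximum payload = gross - tare
= 251 - 206 = 45 tonnes
Effective payload = max payload * fill factor
= 45 * 0.94
= 42.3 tonnes

42.3 tonnes


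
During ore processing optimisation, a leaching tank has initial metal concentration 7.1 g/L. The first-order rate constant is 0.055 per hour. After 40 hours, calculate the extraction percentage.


88.9197%

Compute the exponent:
-k * t = -0.055 * 40 = -2.2
Remaining concentration:
C = 7.1 * exp(-2.2)
= 7.1 * 0.1108031584
= 0.7867024244 g/L
Extracted = 7.1 - 0.7867024244 = 6.313297576 g/L
Extraction % = 6.313297576 / 7.1 * 100
= 88.9197%


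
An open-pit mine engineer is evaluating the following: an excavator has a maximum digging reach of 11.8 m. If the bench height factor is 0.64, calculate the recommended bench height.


7.552 m

Bench height = reach * factor
= 11.8 * 0.64
= 7.552 m


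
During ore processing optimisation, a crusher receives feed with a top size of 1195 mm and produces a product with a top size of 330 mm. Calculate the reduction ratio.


Reduction ratio = feed size / product size
= 1195 / 330
= 3.6212

3.6212


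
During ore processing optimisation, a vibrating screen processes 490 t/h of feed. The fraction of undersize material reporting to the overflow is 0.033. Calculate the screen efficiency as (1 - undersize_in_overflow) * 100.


96.7%

Screen efficiency = (1 - fraction of undersize in overflow) * 100
= (1 - 0.033) * 100
= 0.967 * 100
= 96.7%


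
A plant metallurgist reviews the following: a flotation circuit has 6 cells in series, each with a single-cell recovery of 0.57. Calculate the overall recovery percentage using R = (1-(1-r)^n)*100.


Complement of single-cell recovery:
1 - r = 1 - 0.57 = 0.43
Raise to power n:
(1 - r)^6 = 0.43^6 = 0.006321363049
Overall recovery:
R = (1 - 0.006321363049) * 100
= 99.3679%

99.3679%


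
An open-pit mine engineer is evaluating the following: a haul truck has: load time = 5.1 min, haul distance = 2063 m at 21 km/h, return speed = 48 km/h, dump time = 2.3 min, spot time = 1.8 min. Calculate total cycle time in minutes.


Convert haul speed to m/min: 21 * 1000/60 = 350 m/min
Haul time = 2063 / 350 = 5.894285714 min
Convert return speed to m/min: 48 * 1000/60 = 800 m/min
Return time = 2063 / 800 = 2.57875 min
Total cycle time:
= 5.1 + 5.894285714 + 2.3 + 2.57875 + 1.8
= 17.673 min

17.673 min


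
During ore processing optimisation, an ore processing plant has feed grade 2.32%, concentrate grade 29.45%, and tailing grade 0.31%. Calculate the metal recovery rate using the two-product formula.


Using the two-product formula:
R = 100 * c * (f - t) / (f * (c - t))
Numerator = 100 * 29.45 * (2.32 - 0.31)
= 100 * 29.45 * 2.01
= 5919.45
Denominator = 2.32 * (29.45 - 0.31)
= 2.32 * 29.14
= 67.6048
R = 5919.45 / 67.6048
= 87.5596%

87.5596%


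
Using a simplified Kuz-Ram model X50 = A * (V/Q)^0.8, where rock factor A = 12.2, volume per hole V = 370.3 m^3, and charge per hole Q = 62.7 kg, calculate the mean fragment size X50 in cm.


Compute V/Q:
V/Q = 370.3 / 62.7 = 5.905901116
Raise to the power 0.8:
(V/Q)^0.8 = 5.905901116^0.8 = 4.140272605
Multiply by A:
X50 = 12.2 * 4.140272605
= 50.5113 cm

50.5113 cm


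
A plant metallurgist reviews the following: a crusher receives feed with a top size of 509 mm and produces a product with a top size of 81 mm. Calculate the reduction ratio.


6.284

Reduction ratio = feed size / product size
= 509 / 81
= 6.284


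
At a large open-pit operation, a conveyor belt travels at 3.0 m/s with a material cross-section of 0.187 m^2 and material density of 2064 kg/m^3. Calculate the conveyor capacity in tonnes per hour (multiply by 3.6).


4168.4544 t/h

Volumetric flow = speed * area
= 3.0 * 0.187 = 0.561 m^3/s
Mass flow = volumetric * density
= 0.561 * 2064 = 1157.904 kg/s
Convert to t/h: multiply by 3.6
Capacity = 1157.904 * 3.6
= 4168.4544 t/h


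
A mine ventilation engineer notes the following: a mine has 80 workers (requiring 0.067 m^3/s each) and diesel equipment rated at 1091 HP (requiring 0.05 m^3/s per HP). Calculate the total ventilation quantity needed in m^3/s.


59.91 m^3/s

Airflow for workers:
Q_people = 80 * 0.067 = 5.36 m^3/s
Airflow for diesel equipment:
Q_diesel = 1091 * 0.05 = 54.55 m^3/s
Total ventilation:
Q_total = 5.36 + 54.55
= 59.91 m^3/s


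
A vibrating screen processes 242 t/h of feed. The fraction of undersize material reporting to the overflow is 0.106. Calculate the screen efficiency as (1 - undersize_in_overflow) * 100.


89.4%

Screen efficiency = (1 - fraction of undersize in overflow) * 100
= (1 - 0.106) * 100
= 0.894 * 100
= 89.4%


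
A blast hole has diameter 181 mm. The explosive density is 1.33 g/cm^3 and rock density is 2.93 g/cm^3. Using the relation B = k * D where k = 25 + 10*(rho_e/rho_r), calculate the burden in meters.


5.3466 m

First, compute k:
rho_e / rho_r = 1.33 / 2.93 = 0.4539249147
k = 25 + 10 * 0.4539249147 = 29.53924915
Then, compute burden:
B = k * D / 1000 = 29.53924915 * 181 / 1000
= 5346.604096 / 1000
= 5.3466 m


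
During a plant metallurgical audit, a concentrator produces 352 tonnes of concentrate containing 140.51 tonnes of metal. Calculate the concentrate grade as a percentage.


Grade = (metal in concentrate / concentrate mass) * 100
= (140.51 / 352) * 100
= 0.3991761364 * 100
= 39.9176%

39.9176%


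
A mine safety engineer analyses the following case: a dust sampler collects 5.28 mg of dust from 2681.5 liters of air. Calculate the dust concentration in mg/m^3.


Convert liters to m^3: 1 m^3 = 1000 L
Concentration = mass / volume * 1000
= 5.28 / 2681.5 * 1000
= 0.001969047175 * 1000
= 1.969 mg/m^3

1.969 mg/m^3


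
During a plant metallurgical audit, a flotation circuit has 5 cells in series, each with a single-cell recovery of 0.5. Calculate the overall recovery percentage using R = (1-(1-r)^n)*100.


96.875%

Complement of single-cell recovery:
1 - r = 1 - 0.5 = 0.5
Raise to power n:
(1 - r)^5 = 0.5^5 = 0.03125
Overall recovery:
R = (1 - 0.03125) * 100
= 96.875%


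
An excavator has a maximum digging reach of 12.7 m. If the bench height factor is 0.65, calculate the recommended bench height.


Bench height = reach * factor
= 12.7 * 0.65
= 8.255 m

8.255 m


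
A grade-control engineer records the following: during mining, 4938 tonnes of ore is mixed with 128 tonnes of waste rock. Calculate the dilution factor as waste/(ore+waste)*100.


2.5266%

Total material = ore + waste
= 4938 + 128 = 5066 tonnes
Dilution = waste / total * 100
= 128 / 5066 * 100
= 0.02526648243 * 100
= 2.5266%


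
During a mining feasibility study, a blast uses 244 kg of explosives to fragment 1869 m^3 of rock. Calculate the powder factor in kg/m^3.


0.1306 kg/m^3

Powder factor = explosive mass / rock volume
= 244 / 1869
= 0.1306 kg/m^3


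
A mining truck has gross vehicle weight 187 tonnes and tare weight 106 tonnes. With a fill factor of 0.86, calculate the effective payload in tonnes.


Maximum payload = gross - tare
= 187 - 106 = 81 tonnes
Effective payload = max payload * fill factor
= 81 * 0.86
= 69.66 tonnes

69.66 tonnes


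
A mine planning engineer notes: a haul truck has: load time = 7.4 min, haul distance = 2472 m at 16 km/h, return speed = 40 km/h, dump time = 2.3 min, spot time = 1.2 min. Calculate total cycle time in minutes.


Convert haul speed to m/min: 16 * 1000/60 = 266.6666667 m/min
Haul time = 2472 / 266.6666667 = 9.27 min
Convert return speed to m/min: 40 * 1000/60 = 666.6666667 m/min
Return time = 2472 / 666.6666667 = 3.708 min
Total cycle time:
= 7.4 + 9.27 + 2.3 + 3.708 + 1.2
= 23.878 min

23.878 min


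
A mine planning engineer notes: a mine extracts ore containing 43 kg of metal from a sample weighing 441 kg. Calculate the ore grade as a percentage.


9.7506%

Ore grade = (metal mass / ore mass) * 100
= (43 / 441) * 100
= 0.09750566893 * 100
= 9.7506%


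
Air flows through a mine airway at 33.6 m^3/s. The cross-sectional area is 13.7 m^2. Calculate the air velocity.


2.4526 m/s

Velocity = flow rate / cross-sectional area
= 33.6 / 13.7
= 2.4526 m/s


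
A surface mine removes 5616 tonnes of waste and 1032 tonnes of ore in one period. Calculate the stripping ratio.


5.4419

Stripping ratio = waste tonnage / ore tonnage
= 5616 / 1032
= 5.4419


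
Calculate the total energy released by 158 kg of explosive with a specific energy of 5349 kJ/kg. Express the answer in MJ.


Energy = mass * specific_energy / 1000
= 158 * 5349 / 1000
= 845142 / 1000
= 845.142 MJ

845.142 MJ


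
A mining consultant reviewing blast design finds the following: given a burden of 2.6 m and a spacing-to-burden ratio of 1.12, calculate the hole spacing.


2.912 m

Spacing = burden * ratio
= 2.6 * 1.12
= 2.912 m


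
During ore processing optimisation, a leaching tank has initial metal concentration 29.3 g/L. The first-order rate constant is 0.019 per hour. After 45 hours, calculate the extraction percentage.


Compute the exponent:
-k * t = -0.019 * 45 = -0.855
Remaining concentration:
C = 29.3 * exp(-0.855)
= 29.3 * 0.4252831911
= 12.4607975 g/L
Extracted = 29.3 - 12.4607975 = 16.8392025 g/L
Extraction % = 16.8392025 / 29.3 * 100
= 57.4717%

57.4717%


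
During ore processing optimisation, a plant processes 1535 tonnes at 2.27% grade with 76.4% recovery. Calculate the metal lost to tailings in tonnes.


Total metal in feed:
= 1535 * 2.27 / 100 = 34.8445 tonnes
Metal recovered:
= 34.8445 * 76.4 / 100 = 26.621198 tonnes
Metal lost to tailings:
= 34.8445 - 26.621198
= 8.2233 tonnes

8.2233 tonnes


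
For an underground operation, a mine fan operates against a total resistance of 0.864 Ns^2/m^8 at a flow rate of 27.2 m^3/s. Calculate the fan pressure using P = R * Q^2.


Compute Q^2:
Q^2 = 27.2^2 = 739.84
Compute pressure:
P = R * Q^2 = 0.864 * 739.84
= 639.2218 Pa

639.2218 Pa


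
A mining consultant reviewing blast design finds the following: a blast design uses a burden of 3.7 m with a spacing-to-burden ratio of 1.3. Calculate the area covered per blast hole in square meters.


First, find the spacing:
Spacing = burden * ratio = 3.7 * 1.3
= 4.81 m
Then, calculate the area:
Area = burden * spacing = 3.7 * 4.81
= 17.797 m^2

17.797 m^2


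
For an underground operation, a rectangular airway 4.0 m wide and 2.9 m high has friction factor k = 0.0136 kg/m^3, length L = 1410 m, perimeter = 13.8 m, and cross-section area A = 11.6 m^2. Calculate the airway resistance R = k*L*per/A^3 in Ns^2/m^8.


0.1695 Ns^2/m^8

Compute the numerator:
k * L * per = 0.0136 * 1410 * 13.8
= 264.6288
Compute the denominator:
A^3 = 11.6^3 = 1560.896
Resistance:
R = 264.6288 / 1560.896
= 0.1695 Ns^2/m^8


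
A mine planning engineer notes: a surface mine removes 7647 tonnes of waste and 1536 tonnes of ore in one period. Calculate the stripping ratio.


Stripping ratio = waste tonnage / ore tonnage
= 7647 / 1536
= 4.9785

4.9785


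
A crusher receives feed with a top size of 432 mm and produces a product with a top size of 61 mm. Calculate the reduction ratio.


Reduction ratio = feed size / product size
= 432 / 61
= 7.082

7.082


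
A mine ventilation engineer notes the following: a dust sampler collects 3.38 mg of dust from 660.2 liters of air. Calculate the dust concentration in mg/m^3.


Convert liters to m^3: 1 m^3 = 1000 L
Concentration = mass / volume * 1000
= 3.38 / 660.2 * 1000
= 0.005119660709 * 1000
= 5.1197 mg/m^3

5.1197 mg/m^3


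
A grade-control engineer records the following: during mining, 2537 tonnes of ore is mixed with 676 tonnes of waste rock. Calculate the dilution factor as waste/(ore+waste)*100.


Total material = ore + waste
= 2537 + 676 = 3213 tonnes
Dilution = waste / total * 100
= 676 / 3213 * 100
= 0.2103952692 * 100
= 21.0395%

21.0395%


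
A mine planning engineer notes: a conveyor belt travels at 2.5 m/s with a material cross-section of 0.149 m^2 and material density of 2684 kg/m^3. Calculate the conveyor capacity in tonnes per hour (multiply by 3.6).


Volumetric flow = speed * area
= 2.5 * 0.149 = 0.3725 m^3/s
Mass flow = volumetric * density
= 0.3725 * 2684 = 999.79 kg/s
Convert to t/h: multiply by 3.6
Capacity = 999.79 * 3.6
= 3599.244 t/h

3599.244 t/h


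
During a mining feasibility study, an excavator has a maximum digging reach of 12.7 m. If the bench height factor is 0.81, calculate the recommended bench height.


10.287 m

Bench height = reach * factor
= 12.7 * 0.81
= 10.287 m


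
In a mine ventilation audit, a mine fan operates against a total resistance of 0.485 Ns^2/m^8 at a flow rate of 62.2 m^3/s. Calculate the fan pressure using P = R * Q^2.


1876.3874 Pa

Compute Q^2:
Q^2 = 62.2^2 = 3868.84
Compute pressure:
P = R * Q^2 = 0.485 * 3868.84
= 1876.3874 Pa


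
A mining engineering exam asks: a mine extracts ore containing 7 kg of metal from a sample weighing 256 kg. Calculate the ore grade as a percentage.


Ore grade = (metal mass / ore mass) * 100
= (7 / 256) * 100
= 0.02734375 * 100
= 2.7344%

2.7344%


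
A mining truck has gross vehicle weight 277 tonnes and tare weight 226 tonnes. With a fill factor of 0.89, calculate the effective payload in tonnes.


45.39 tonnes

Maximum payload = gross - tare
= 277 - 226 = 51 tonnes
Effective payload = max payload * fill factor
= 51 * 0.89
= 45.39 tonnes


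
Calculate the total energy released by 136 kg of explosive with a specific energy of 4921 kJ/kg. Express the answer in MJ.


Energy = mass * specific_energy / 1000
= 136 * 4921 / 1000
= 669256 / 1000
= 669.256 MJ

669.256 MJ


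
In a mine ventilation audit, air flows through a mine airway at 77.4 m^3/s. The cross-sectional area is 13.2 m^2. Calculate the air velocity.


5.8636 m/s

Velocity = flow rate / cross-sectional area
= 77.4 / 13.2
= 5.8636 m/s


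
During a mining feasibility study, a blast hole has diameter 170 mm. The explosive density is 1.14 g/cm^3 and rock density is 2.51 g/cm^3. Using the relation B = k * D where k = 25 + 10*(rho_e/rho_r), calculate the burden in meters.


First, compute k:
rho_e / rho_r = 1.14 / 2.51 = 0.4541832669
k = 25 + 10 * 0.4541832669 = 29.54183267
Then, compute burden:
B = k * D / 1000 = 29.54183267 * 170 / 1000
= 5022.111554 / 1000
= 5.0221 m

5.0221 m


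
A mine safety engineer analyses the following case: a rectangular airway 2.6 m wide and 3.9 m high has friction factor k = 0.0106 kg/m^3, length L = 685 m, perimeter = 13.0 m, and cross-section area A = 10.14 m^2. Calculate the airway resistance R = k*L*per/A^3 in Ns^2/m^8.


0.0905 Ns^2/m^8

Compute the numerator:
k * L * per = 0.0106 * 685 * 13.0
= 94.393
Compute the denominator:
A^3 = 10.14^3 = 1042.590744
Resistance:
R = 94.393 / 1042.590744
= 0.0905 Ns^2/m^8


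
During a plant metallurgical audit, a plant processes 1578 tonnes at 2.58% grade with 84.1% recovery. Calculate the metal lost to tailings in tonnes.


Total metal in feed:
= 1578 * 2.58 / 100 = 40.7124 tonnes
Metal recovered:
= 40.7124 * 84.1 / 100 = 34.2391284 tonnes
Metal lost to tailings:
= 40.7124 - 34.2391284
= 6.4733 tonnes

6.4733 tonnes


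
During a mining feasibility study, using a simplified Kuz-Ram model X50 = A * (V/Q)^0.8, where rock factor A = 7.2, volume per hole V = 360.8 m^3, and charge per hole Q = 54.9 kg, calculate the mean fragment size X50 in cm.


32.4704 cm

Compute V/Q:
V/Q = 360.8 / 54.9 = 6.571948998
Raise to the power 0.8:
(V/Q)^0.8 = 6.571948998^0.8 = 4.509779909
Multiply by A:
X50 = 7.2 * 4.509779909
= 32.4704 cm


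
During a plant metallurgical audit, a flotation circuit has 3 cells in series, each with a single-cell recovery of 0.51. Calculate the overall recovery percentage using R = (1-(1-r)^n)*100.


88.2351%

Complement of single-cell recovery:
1 - r = 1 - 0.51 = 0.49
Raise to power n:
(1 - r)^3 = 0.49^3 = 0.117649
Overall recovery:
R = (1 - 0.117649) * 100
= 88.2351%
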